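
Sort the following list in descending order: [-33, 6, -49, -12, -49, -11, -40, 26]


Original list: [-33, 6, -49, -12, -49, -11, -40, 26]
Repeatedly take the largest remaining element:
  Remaining [-33, 6, -49, -12, -49, -11, -40, 26] -> largest is 26
  Remaining [-33, 6, -49, -12, -49, -11, -40] -> largest is 6
  Remaining [-33, -49, -12, -49, -11, -40] -> largest is -11
  Remaining [-33, -49, -12, -49, -40] -> largest is -12
  Remaining [-33, -49, -49, -40] -> largest is -33
  Remaining [-49, -49, -40] -> largest is -40
  Remaining [-49, -49] -> largest is -49
  Remaining [-49] -> largest is -49
Collecting the picks in order gives the descending list.
Final answer: [26, 6, -11, -12, -33, -40, -49, -49]


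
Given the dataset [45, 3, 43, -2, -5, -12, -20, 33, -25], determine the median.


First, sort the list: [-25, -20, -12, -5, -2, 3, 33, 43, 45]
The list has 9 elements (odd count).
The middle index is 4 (0-based), and the element there is -2.
Final answer: -2


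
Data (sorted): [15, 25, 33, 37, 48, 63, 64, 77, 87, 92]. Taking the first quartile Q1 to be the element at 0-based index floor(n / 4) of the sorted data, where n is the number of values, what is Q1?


The list has n = 10 elements.
Q1 index = floor(10 / 4) = floor(2.5) = 2
Counting from index 0 in the sorted data, the element at index 2 is 33.
Final answer: 33


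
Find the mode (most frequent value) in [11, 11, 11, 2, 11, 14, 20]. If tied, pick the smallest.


Count the frequency of each value:
  2 appears 1 time(s)
  11 appears 4 time(s)
  14 appears 1 time(s)
  20 appears 1 time(s)
Maximum frequency is 4.
Only 11 reaches that frequency, so it is the mode.
Final answer: 11


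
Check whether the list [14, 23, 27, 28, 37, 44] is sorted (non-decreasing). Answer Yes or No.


Check consecutive pairs:
  14 <= 23? True
  23 <= 27? True
  27 <= 28? True
  28 <= 37? True
  37 <= 44? True
Every consecutive pair is in order, so the list is non-decreasing.
Final answer: Yes


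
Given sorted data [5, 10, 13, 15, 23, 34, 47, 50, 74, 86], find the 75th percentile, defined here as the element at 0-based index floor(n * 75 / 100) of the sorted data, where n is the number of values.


The dataset has n = 10 elements.
Index = floor(10 * 75 / 100) = floor(750 / 100) = floor(7.5) = 7
Counting from index 0 in the sorted data, the element at index 7 is 50.
Final answer: 50


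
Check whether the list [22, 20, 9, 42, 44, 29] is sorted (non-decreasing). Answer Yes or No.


Check consecutive pairs:
  22 <= 20? False
  20 <= 9? False
  9 <= 42? True
  42 <= 44? True
  44 <= 29? False
3 consecutive pair(s) are out of order, so the list is not sorted.
Final answer: No


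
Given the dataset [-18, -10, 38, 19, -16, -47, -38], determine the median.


First, sort the list: [-47, -38, -18, -16, -10, 19, 38]
The list has 7 elements (odd count).
The middle index is 3 (0-based), and the element there is -16.
Final answer: -16


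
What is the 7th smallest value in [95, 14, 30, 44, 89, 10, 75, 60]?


Sort ascending: [10, 14, 30, 44, 60, 75, 89, 95]
The 7th element (1-indexed) is at index 6.
Value = 89
Final answer: 89


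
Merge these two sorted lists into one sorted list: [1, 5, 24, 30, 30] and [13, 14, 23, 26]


List A: [1, 5, 24, 30, 30]
List B: [13, 14, 23, 26]
Repeatedly compare the front elements and take the smaller:
  1 vs 13 -> take 1
  5 vs 13 -> take 5
  24 vs 13 -> take 13
  24 vs 14 -> take 14
  24 vs 23 -> take 23
  24 vs 26 -> take 24
  30 vs 26 -> take 26
  B is exhausted; append the rest of A: [30, 30]
Final answer: [1, 5, 13, 14, 23, 24, 26, 30, 30]


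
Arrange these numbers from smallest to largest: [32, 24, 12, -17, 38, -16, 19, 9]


Original list: [32, 24, 12, -17, 38, -16, 19, 9]
Repeatedly take the smallest remaining element:
  Remaining [32, 24, 12, -17, 38, -16, 19, 9] -> smallest is -17
  Remaining [32, 24, 12, 38, -16, 19, 9] -> smallest is -16
  Remaining [32, 24, 12, 38, 19, 9] -> smallest is 9
  Remaining [32, 24, 12, 38, 19] -> smallest is 12
  Remaining [32, 24, 38, 19] -> smallest is 19
  Remaining [32, 24, 38] -> smallest is 24
  Remaining [32, 38] -> smallest is 32
  Remaining [38] -> smallest is 38
Collecting the picks in order gives the sorted list.
Final answer: [-17, -16, 9, 12, 19, 24, 32, 38]


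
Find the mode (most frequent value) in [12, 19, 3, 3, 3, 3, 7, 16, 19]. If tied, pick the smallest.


Count the frequency of each value:
  3 appears 4 time(s)
  7 appears 1 time(s)
  12 appears 1 time(s)
  16 appears 1 time(s)
  19 appears 2 time(s)
Maximum frequency is 4.
Only 3 reaches that frequency, so it is the mode.
Final answer: 3


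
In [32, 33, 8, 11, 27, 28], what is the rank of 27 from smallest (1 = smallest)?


Sort ascending: [8, 11, 27, 28, 32, 33]
Find 27 in the sorted list.
27 is at position 3 (1-indexed).
Final answer: 3


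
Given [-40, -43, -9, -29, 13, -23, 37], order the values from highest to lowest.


Original list: [-40, -43, -9, -29, 13, -23, 37]
Repeatedly take the largest remaining element:
  Remaining [-40, -43, -9, -29, 13, -23, 37] -> largest is 37
  Remaining [-40, -43, -9, -29, 13, -23] -> largest is 13
  Remaining [-40, -43, -9, -29, -23] -> largest is -9
  Remaining [-40, -43, -29, -23] -> largest is -23
  Remaining [-40, -43, -29] -> largest is -29
  Remaining [-40, -43] -> largest is -40
  Remaining [-43] -> largest is -43
Collecting the picks in order gives the descending list.
Final answer: [37, 13, -9, -23, -29, -40, -43]


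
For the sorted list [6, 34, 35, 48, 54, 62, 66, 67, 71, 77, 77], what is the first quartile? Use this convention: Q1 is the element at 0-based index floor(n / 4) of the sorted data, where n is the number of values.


The list has n = 11 elements.
Q1 index = floor(11 / 4) = floor(2.75) = 2
Counting from index 0 in the sorted data, the element at index 2 is 35.
Final answer: 35


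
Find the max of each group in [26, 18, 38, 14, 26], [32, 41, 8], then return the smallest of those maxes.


Find max of each group:
  Group 1: [26, 18, 38, 14, 26] -> max = 38
  Group 2: [32, 41, 8] -> max = 41
Maxes: [38, 41]
Minimum of maxes = 38
Final answer: 38


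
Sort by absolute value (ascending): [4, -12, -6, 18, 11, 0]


Compute absolute values:
  |4| = 4
  |-12| = 12
  |-6| = 6
  |18| = 18
  |11| = 11
  |0| = 0
Absolute values in increasing order: 0 < 4 < 6 < 11 < 12 < 18
Listing the original numbers in that order gives the answer.
Final answer: [0, 4, -6, 11, -12, 18]


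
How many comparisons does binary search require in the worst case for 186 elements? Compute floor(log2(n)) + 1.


Binary search halves the search space each step.
Maximum comparisons = floor(log2(186)) + 1
log2(186) = 7.5392
floor(log2(186)) = 7, so 7 + 1 = 8
Final answer: 8


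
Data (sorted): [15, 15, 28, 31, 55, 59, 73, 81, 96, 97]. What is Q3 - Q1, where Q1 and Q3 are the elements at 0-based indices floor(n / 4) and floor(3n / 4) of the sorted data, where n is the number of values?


The data has n = 10 elements.
Q1 index = floor(10 / 4) = floor(2.5) = 2; Q3 index = floor(3 * 10 / 4) = floor(7.5) = 7
Q1 = element at index 2 = 28
Q3 = element at index 7 = 81
IQR = 81 - 28 = 53
Final answer: 53


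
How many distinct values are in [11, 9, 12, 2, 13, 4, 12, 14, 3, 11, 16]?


List all unique values:
Distinct values: [2, 3, 4, 9, 11, 12, 13, 14, 16]
Count = 9
Final answer: 9


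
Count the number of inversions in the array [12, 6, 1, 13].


For each element, count the later elements that are smaller than it:
  12 (index 0): smaller elements after it = [6, 1] -> 2
  6 (index 1): smaller elements after it = [1] -> 1
  1 (index 2): smaller elements after it = [] -> 0
Total inversions = 2 + 1 + 0 = 3
Final answer: 3


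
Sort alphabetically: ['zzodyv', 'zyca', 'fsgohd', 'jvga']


Compare strings character by character (the first differing letter decides):
  'fsgohd' < 'jvga' since 'f' < 'j' at position 1
  'jvga' < 'zyca' since 'j' < 'z' at position 1
  'zyca' < 'zzodyv' since 'y' < 'z' at position 2
Chaining these comparisons gives the alphabetical order.
Final answer: ['fsgohd', 'jvga', 'zyca', 'zzodyv']


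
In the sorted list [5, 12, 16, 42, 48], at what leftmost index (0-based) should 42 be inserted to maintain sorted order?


List is sorted: [5, 12, 16, 42, 48]
We need the leftmost position where 42 can be inserted, i.e. the first index whose element is >= 42 (or the end of the list if none is).
Binary search with low=0, high=5 (0-based indices):
  low=0, high=5, mid=2: a[2]=16 < 42, so low = 3
  low=3, high=5, mid=4: a[4]=48 >= 42, so high = 4
  low=3, high=4, mid=3: a[3]=42 >= 42, so high = 3
Now low = high = 3, so the insertion index is 3.
Final answer: 3


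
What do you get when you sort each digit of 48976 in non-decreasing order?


The number 48976 has digits: 4, 8, 9, 7, 6
Sorted: 4, 6, 7, 8, 9
Joining the sorted digits gives the result.
Final answer: 46789


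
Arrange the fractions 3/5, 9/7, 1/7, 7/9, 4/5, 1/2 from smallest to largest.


Convert to decimal for comparison:
  3/5 = 0.6
  9/7 = 1.2857
  1/7 = 0.1429
  7/9 = 0.7778
  4/5 = 0.8
  1/2 = 0.5
Decimals in increasing order: 0.1429 < 0.5 < 0.6 < 0.7778 < 0.8 < 1.2857
Writing each back as its fraction gives the sorted order.
Final answer: 1/7, 1/2, 3/5, 7/9, 4/5, 9/7


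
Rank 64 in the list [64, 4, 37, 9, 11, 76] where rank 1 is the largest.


Sort descending: [76, 64, 37, 11, 9, 4]
Find 64 in the sorted list.
64 is at position 2.
Final answer: 2


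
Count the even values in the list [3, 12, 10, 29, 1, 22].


Check each element:
  3 is odd
  12 is even
  10 is even
  29 is odd
  1 is odd
  22 is even
Evens: [12, 10, 22]
Count of evens = 3
Final answer: 3


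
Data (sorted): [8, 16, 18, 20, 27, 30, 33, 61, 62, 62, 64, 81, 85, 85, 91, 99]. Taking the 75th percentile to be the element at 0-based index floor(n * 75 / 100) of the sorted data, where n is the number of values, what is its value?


The dataset has n = 16 elements.
Index = floor(16 * 75 / 100) = floor(1200 / 100) = floor(12) = 12
Counting from index 0 in the sorted data, the element at index 12 is 85.
Final answer: 85


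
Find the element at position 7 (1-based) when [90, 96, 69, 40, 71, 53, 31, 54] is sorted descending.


Sort descending: [96, 90, 71, 69, 54, 53, 40, 31]
The 7th element (1-indexed) is at index 6.
Value = 40
Final answer: 40


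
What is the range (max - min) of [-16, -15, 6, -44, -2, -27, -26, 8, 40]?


Maximum value: 40
Minimum value: -44
Range = 40 - (-44) = 84
Final answer: 84


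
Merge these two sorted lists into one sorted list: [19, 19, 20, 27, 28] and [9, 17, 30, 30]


List A: [19, 19, 20, 27, 28]
List B: [9, 17, 30, 30]
Repeatedly compare the front elements and take the smaller:
  19 vs 9 -> take 9
  19 vs 17 -> take 17
  19 vs 30 -> take 19
  19 vs 30 -> take 19
  20 vs 30 -> take 20
  27 vs 30 -> take 27
  28 vs 30 -> take 28
  A is exhausted; append the rest of B: [30, 30]
Final answer: [9, 17, 19, 19, 20, 27, 28, 30, 30]


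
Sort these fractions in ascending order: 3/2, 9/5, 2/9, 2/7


Convert to decimal for comparison:
  3/2 = 1.5
  9/5 = 1.8
  2/9 = 0.2222
  2/7 = 0.2857
Decimals in increasing order: 0.2222 < 0.2857 < 1.5 < 1.8
Writing each back as its fraction gives the sorted order.
Final answer: 2/9, 2/7, 3/2, 9/5


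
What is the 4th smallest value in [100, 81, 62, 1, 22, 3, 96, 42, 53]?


Sort ascending: [1, 3, 22, 42, 53, 62, 81, 96, 100]
The 4th element (1-indexed) is at index 3.
Value = 42
Final answer: 42


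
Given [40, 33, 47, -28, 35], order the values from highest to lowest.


Original list: [40, 33, 47, -28, 35]
Repeatedly take the largest remaining element:
  Remaining [40, 33, 47, -28, 35] -> largest is 47
  Remaining [40, 33, -28, 35] -> largest is 40
  Remaining [33, -28, 35] -> largest is 35
  Remaining [33, -28] -> largest is 33
  Remaining [-28] -> largest is -28
Collecting the picks in order gives the descending list.
Final answer: [47, 40, 35, 33, -28]


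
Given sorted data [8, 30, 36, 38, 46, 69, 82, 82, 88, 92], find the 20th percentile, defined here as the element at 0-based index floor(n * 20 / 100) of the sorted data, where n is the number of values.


The dataset has n = 10 elements.
Index = floor(10 * 20 / 100) = floor(200 / 100) = floor(2) = 2
Counting from index 0 in the sorted data, the element at index 2 is 36.
Final answer: 36


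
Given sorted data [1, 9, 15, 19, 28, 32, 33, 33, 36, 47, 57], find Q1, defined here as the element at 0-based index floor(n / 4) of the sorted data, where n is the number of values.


The list has n = 11 elements.
Q1 index = floor(11 / 4) = floor(2.75) = 2
Counting from index 0 in the sorted data, the element at index 2 is 15.
Final answer: 15


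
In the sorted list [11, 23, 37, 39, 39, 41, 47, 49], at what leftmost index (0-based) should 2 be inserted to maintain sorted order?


List is sorted: [11, 23, 37, 39, 39, 41, 47, 49]
We need the leftmost position where 2 can be inserted, i.e. the first index whose element is >= 2 (or the end of the list if none is).
Binary search with low=0, high=8 (0-based indices):
  low=0, high=8, mid=4: a[4]=39 >= 2, so high = 4
  low=0, high=4, mid=2: a[2]=37 >= 2, so high = 2
  low=0, high=2, mid=1: a[1]=23 >= 2, so high = 1
  low=0, high=1, mid=0: a[0]=11 >= 2, so high = 0
Now low = high = 0, so the insertion index is 0.
Final answer: 0


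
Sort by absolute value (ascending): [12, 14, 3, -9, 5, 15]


Compute absolute values:
  |12| = 12
  |14| = 14
  |3| = 3
  |-9| = 9
  |5| = 5
  |15| = 15
Absolute values in increasing order: 3 < 5 < 9 < 12 < 14 < 15
Listing the original numbers in that order gives the answer.
Final answer: [3, 5, -9, 12, 14, 15]


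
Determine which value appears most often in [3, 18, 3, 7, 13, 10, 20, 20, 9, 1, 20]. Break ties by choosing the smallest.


Count the frequency of each value:
  1 appears 1 time(s)
  3 appears 2 time(s)
  7 appears 1 time(s)
  9 appears 1 time(s)
  10 appears 1 time(s)
  13 appears 1 time(s)
  18 appears 1 time(s)
  20 appears 3 time(s)
Maximum frequency is 3.
Only 20 reaches that frequency, so it is the mode.
Final answer: 20


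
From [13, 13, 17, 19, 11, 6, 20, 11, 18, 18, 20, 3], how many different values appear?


List all unique values:
Distinct values: [3, 6, 11, 13, 17, 18, 19, 20]
Count = 8
Final answer: 8


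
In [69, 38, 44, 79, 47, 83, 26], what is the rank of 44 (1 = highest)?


Sort descending: [83, 79, 69, 47, 44, 38, 26]
Find 44 in the sorted list.
44 is at position 5.
Final answer: 5


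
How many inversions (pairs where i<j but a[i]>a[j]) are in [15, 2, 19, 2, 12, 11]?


For each element, count the later elements that are smaller than it:
  15 (index 0): smaller elements after it = [2, 2, 12, 11] -> 4
  2 (index 1): smaller elements after it = [] -> 0
  19 (index 2): smaller elements after it = [2, 12, 11] -> 3
  2 (index 3): smaller elements after it = [] -> 0
  12 (index 4): smaller elements after it = [11] -> 1
Total inversions = 4 + 0 + 3 + 0 + 1 = 8
Final answer: 8


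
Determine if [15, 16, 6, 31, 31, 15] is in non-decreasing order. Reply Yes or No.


Check consecutive pairs:
  15 <= 16? True
  16 <= 6? False
  6 <= 31? True
  31 <= 31? True
  31 <= 15? False
2 consecutive pair(s) are out of order, so the list is not sorted.
Final answer: No


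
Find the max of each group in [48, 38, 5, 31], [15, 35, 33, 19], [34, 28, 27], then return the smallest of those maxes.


Find max of each group:
  Group 1: [48, 38, 5, 31] -> max = 48
  Group 2: [15, 35, 33, 19] -> max = 35
  Group 3: [34, 28, 27] -> max = 34
Maxes: [48, 35, 34]
Minimum of maxes = 34
Final answer: 34


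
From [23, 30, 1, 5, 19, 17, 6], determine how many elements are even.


Check each element:
  23 is odd
  30 is even
  1 is odd
  5 is odd
  19 is odd
  17 is odd
  6 is even
Evens: [30, 6]
Count of evens = 2
Final answer: 2


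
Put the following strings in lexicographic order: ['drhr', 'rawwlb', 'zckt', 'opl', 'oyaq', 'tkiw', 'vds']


Compare strings character by character (the first differing letter decides):
  'drhr' < 'opl' since 'd' < 'o' at position 1
  'opl' < 'oyaq' since 'p' < 'y' at position 2
  'oyaq' < 'rawwlb' since 'o' < 'r' at position 1
  'rawwlb' < 'tkiw' since 'r' < 't' at position 1
  'tkiw' < 'vds' since 't' < 'v' at position 1
  'vds' < 'zckt' since 'v' < 'z' at position 1
Chaining these comparisons gives the alphabetical order.
Final answer: ['drhr', 'opl', 'oyaq', 'rawwlb', 'tkiw', 'vds', 'zckt']


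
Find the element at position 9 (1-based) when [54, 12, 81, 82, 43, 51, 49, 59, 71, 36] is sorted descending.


Sort descending: [82, 81, 71, 59, 54, 51, 49, 43, 36, 12]
The 9th element (1-indexed) is at index 8.
Value = 36
Final answer: 36


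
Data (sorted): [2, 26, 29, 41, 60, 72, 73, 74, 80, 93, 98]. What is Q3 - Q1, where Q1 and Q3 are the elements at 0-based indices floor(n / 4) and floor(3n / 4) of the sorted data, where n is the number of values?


The data has n = 11 elements.
Q1 index = floor(11 / 4) = floor(2.75) = 2; Q3 index = floor(3 * 11 / 4) = floor(8.25) = 8
Q1 = element at index 2 = 29
Q3 = element at index 8 = 80
IQR = 80 - 29 = 51
Final answer: 51


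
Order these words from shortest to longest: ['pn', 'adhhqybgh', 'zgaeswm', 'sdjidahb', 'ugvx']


Compute lengths:
  'pn' has length 2
  'adhhqybgh' has length 9
  'zgaeswm' has length 7
  'sdjidahb' has length 8
  'ugvx' has length 4
Lengths in increasing order: 2 < 4 < 7 < 8 < 9
Listing the words in that order gives the answer.
Final answer: ['pn', 'ugvx', 'zgaeswm', 'sdjidahb', 'adhhqybgh']


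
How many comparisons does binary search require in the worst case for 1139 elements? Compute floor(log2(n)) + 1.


Binary search halves the search space each step.
Maximum comparisons = floor(log2(1139)) + 1
log2(1139) = 10.1536
floor(log2(1139)) = 10, so 10 + 1 = 11
Final answer: 11


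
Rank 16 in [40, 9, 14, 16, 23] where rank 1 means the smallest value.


Sort ascending: [9, 14, 16, 23, 40]
Find 16 in the sorted list.
16 is at position 3 (1-indexed).
Final answer: 3


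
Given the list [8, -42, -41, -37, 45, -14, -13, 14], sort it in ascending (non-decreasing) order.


Original list: [8, -42, -41, -37, 45, -14, -13, 14]
Repeatedly take the smallest remaining element:
  Remaining [8, -42, -41, -37, 45, -14, -13, 14] -> smallest is -42
  Remaining [8, -41, -37, 45, -14, -13, 14] -> smallest is -41
  Remaining [8, -37, 45, -14, -13, 14] -> smallest is -37
  Remaining [8, 45, -14, -13, 14] -> smallest is -14
  Remaining [8, 45, -13, 14] -> smallest is -13
  Remaining [8, 45, 14] -> smallest is 8
  Remaining [45, 14] -> smallest is 14
  Remaining [45] -> smallest is 45
Collecting the picks in order gives the sorted list.
Final answer: [-42, -41, -37, -14, -13, 8, 14, 45]


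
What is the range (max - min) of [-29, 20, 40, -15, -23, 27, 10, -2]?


Maximum value: 40
Minimum value: -29
Range = 40 - (-29) = 69
Final answer: 69


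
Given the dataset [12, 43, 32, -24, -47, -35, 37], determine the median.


First, sort the list: [-47, -35, -24, 12, 32, 37, 43]
The list has 7 elements (odd count).
The middle index is 3 (0-based), and the element there is 12.
Final answer: 12


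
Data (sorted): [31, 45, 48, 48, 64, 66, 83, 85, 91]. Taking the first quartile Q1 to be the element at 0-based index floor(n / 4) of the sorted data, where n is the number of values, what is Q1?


The list has n = 9 elements.
Q1 index = floor(9 / 4) = floor(2.25) = 2
Counting from index 0 in the sorted data, the element at index 2 is 48.
Final answer: 48


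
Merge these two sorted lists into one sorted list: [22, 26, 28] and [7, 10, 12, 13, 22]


List A: [22, 26, 28]
List B: [7, 10, 12, 13, 22]
Repeatedly compare the front elements and take the smaller:
  22 vs 7 -> take 7
  22 vs 10 -> take 10
  22 vs 12 -> take 12
  22 vs 13 -> take 13
  22 vs 22 -> take 22
  26 vs 22 -> take 22
  B is exhausted; append the rest of A: [26, 28]
Final answer: [7, 10, 12, 13, 22, 22, 26, 28]


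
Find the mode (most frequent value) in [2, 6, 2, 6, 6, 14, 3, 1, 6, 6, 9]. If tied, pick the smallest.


Count the frequency of each value:
  1 appears 1 time(s)
  2 appears 2 time(s)
  3 appears 1 time(s)
  6 appears 5 time(s)
  9 appears 1 time(s)
  14 appears 1 time(s)
Maximum frequency is 5.
Only 6 reaches that frequency, so it is the mode.
Final answer: 6


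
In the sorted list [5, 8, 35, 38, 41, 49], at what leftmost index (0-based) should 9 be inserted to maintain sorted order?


List is sorted: [5, 8, 35, 38, 41, 49]
We need the leftmost position where 9 can be inserted, i.e. the first index whose element is >= 9 (or the end of the list if none is).
Binary search with low=0, high=6 (0-based indices):
  low=0, high=6, mid=3: a[3]=38 >= 9, so high = 3
  low=0, high=3, mid=1: a[1]=8 < 9, so low = 2
  low=2, high=3, mid=2: a[2]=35 >= 9, so high = 2
Now low = high = 2, so the insertion index is 2.
Final answer: 2


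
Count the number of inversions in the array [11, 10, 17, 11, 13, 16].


For each element, count the later elements that are smaller than it:
  11 (index 0): smaller elements after it = [10] -> 1
  10 (index 1): smaller elements after it = [] -> 0
  17 (index 2): smaller elements after it = [11, 13, 16] -> 3
  11 (index 3): smaller elements after it = [] -> 0
  13 (index 4): smaller elements after it = [] -> 0
Total inversions = 1 + 0 + 3 + 0 + 0 = 4
Final answer: 4


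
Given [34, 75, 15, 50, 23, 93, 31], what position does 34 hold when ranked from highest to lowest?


Sort descending: [93, 75, 50, 34, 31, 23, 15]
Find 34 in the sorted list.
34 is at position 4.
Final answer: 4


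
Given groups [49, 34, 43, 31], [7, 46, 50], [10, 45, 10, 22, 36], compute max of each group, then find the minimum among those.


Find max of each group:
  Group 1: [49, 34, 43, 31] -> max = 49
  Group 2: [7, 46, 50] -> max = 50
  Group 3: [10, 45, 10, 22, 36] -> max = 45
Maxes: [49, 50, 45]
Minimum of maxes = 45
Final answer: 45


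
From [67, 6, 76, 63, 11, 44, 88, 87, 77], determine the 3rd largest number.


Sort descending: [88, 87, 77, 76, 67, 63, 44, 11, 6]
The 3rd element (1-indexed) is at index 2.
Value = 77
Final answer: 77


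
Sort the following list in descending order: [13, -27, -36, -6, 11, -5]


Original list: [13, -27, -36, -6, 11, -5]
Repeatedly take the largest remaining element:
  Remaining [13, -27, -36, -6, 11, -5] -> largest is 13
  Remaining [-27, -36, -6, 11, -5] -> largest is 11
  Remaining [-27, -36, -6, -5] -> largest is -5
  Remaining [-27, -36, -6] -> largest is -6
  Remaining [-27, -36] -> largest is -27
  Remaining [-36] -> largest is -36
Collecting the picks in order gives the descending list.
Final answer: [13, 11, -5, -6, -27, -36]


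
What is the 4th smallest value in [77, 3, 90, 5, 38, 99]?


Sort ascending: [3, 5, 38, 77, 90, 99]
The 4th element (1-indexed) is at index 3.
Value = 77
Final answer: 77


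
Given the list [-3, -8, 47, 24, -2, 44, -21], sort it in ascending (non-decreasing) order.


Original list: [-3, -8, 47, 24, -2, 44, -21]
Repeatedly take the smallest remaining element:
  Remaining [-3, -8, 47, 24, -2, 44, -21] -> smallest is -21
  Remaining [-3, -8, 47, 24, -2, 44] -> smallest is -8
  Remaining [-3, 47, 24, -2, 44] -> smallest is -3
  Remaining [47, 24, -2, 44] -> smallest is -2
  Remaining [47, 24, 44] -> smallest is 24
  Remaining [47, 44] -> smallest is 44
  Remaining [47] -> smallest is 47
Collecting the picks in order gives the sorted list.
Final answer: [-21, -8, -3, -2, 24, 44, 47]


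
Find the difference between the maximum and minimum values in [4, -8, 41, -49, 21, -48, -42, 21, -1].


Maximum value: 41
Minimum value: -49
Range = 41 - (-49) = 90
Final answer: 90


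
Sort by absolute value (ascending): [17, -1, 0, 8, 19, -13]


Compute absolute values:
  |17| = 17
  |-1| = 1
  |0| = 0
  |8| = 8
  |19| = 19
  |-13| = 13
Absolute values in increasing order: 0 < 1 < 8 < 13 < 17 < 19
Listing the original numbers in that order gives the answer.
Final answer: [0, -1, 8, -13, 17, 19]


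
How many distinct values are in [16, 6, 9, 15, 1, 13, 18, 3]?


List all unique values:
Distinct values: [1, 3, 6, 9, 13, 15, 16, 18]
Count = 8
Final answer: 8


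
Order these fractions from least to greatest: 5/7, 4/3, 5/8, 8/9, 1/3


Convert to decimal for comparison:
  5/7 = 0.7143
  4/3 = 1.3333
  5/8 = 0.625
  8/9 = 0.8889
  1/3 = 0.3333
Decimals in increasing order: 0.3333 < 0.625 < 0.7143 < 0.8889 < 1.3333
Writing each back as its fraction gives the sorted order.
Final answer: 1/3, 5/8, 5/7, 8/9, 4/3


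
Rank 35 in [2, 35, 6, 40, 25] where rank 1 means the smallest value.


Sort ascending: [2, 6, 25, 35, 40]
Find 35 in the sorted list.
35 is at position 4 (1-indexed).
Final answer: 4


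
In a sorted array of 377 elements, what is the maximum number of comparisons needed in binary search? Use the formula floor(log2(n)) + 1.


Binary search halves the search space each step.
Maximum comparisons = floor(log2(377)) + 1
log2(377) = 8.5584
floor(log2(377)) = 8, so 8 + 1 = 9
Final answer: 9


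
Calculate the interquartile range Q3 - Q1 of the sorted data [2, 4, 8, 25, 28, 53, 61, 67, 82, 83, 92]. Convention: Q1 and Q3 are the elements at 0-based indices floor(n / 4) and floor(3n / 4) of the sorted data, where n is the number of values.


The data has n = 11 elements.
Q1 index = floor(11 / 4) = floor(2.75) = 2; Q3 index = floor(3 * 11 / 4) = floor(8.25) = 8
Q1 = element at index 2 = 8
Q3 = element at index 8 = 82
IQR = 82 - 8 = 74
Final answer: 74


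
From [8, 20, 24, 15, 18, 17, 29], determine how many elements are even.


Check each element:
  8 is even
  20 is even
  24 is even
  15 is odd
  18 is even
  17 is odd
  29 is odd
Evens: [8, 20, 24, 18]
Count of evens = 4
Final answer: 4


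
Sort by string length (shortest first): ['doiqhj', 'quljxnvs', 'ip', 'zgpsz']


Compute lengths:
  'doiqhj' has length 6
  'quljxnvs' has length 8
  'ip' has length 2
  'zgpsz' has length 5
Lengths in increasing order: 2 < 5 < 6 < 8
Listing the words in that order gives the answer.
Final answer: ['ip', 'zgpsz', 'doiqhj', 'quljxnvs']


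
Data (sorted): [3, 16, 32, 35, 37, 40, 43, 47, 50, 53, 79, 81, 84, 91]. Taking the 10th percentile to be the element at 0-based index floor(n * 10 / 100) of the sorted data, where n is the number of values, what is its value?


The dataset has n = 14 elements.
Index = floor(14 * 10 / 100) = floor(140 / 100) = floor(1.4) = 1
Counting from index 0 in the sorted data, the element at index 1 is 16.
Final answer: 16


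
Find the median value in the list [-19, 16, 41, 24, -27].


First, sort the list: [-27, -19, 16, 24, 41]
The list has 5 elements (odd count).
The middle index is 2 (0-based), and the element there is 16.
Final answer: 16


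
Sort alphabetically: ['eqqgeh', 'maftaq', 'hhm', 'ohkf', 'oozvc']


Compare strings character by character (the first differing letter decides):
  'eqqgeh' < 'hhm' since 'e' < 'h' at position 1
  'hhm' < 'maftaq' since 'h' < 'm' at position 1
  'maftaq' < 'ohkf' since 'm' < 'o' at position 1
  'ohkf' < 'oozvc' since 'h' < 'o' at position 2
Chaining these comparisons gives the alphabetical order.
Final answer: ['eqqgeh', 'hhm', 'maftaq', 'ohkf', 'oozvc']


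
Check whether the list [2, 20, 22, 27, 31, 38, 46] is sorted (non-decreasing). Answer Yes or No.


Check consecutive pairs:
  2 <= 20? True
  20 <= 22? True
  22 <= 27? True
  27 <= 31? True
  31 <= 38? True
  38 <= 46? True
Every consecutive pair is in order, so the list is non-decreasing.
Final answer: Yes


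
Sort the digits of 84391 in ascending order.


The number 84391 has digits: 8, 4, 3, 9, 1
Sorted: 1, 3, 4, 8, 9
Joining the sorted digits gives the result.
Final answer: 13489


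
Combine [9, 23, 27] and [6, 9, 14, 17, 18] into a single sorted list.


List A: [9, 23, 27]
List B: [6, 9, 14, 17, 18]
Repeatedly compare the front elements and take the smaller:
  9 vs 6 -> take 6
  9 vs 9 -> take 9
  23 vs 9 -> take 9
  23 vs 14 -> take 14
  23 vs 17 -> take 17
  23 vs 18 -> take 18
  B is exhausted; append the rest of A: [23, 27]
Final answer: [6, 9, 9, 14, 17, 18, 23, 27]


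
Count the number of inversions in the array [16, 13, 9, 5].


For each element, count the later elements that are smaller than it:
  16 (index 0): smaller elements after it = [13, 9, 5] -> 3
  13 (index 1): smaller elements after it = [9, 5] -> 2
  9 (index 2): smaller elements after it = [5] -> 1
Total inversions = 3 + 2 + 1 = 6
Final answer: 6


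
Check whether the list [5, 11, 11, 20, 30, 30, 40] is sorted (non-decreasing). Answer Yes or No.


Check consecutive pairs:
  5 <= 11? True
  11 <= 11? True
  11 <= 20? True
  20 <= 30? True
  30 <= 30? True
  30 <= 40? True
Every consecutive pair is in order, so the list is non-decreasing.
Final answer: Yes


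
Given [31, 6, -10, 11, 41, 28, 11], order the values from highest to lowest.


Original list: [31, 6, -10, 11, 41, 28, 11]
Repeatedly take the largest remaining element:
  Remaining [31, 6, -10, 11, 41, 28, 11] -> largest is 41
  Remaining [31, 6, -10, 11, 28, 11] -> largest is 31
  Remaining [6, -10, 11, 28, 11] -> largest is 28
  Remaining [6, -10, 11, 11] -> largest is 11
  Remaining [6, -10, 11] -> largest is 11
  Remaining [6, -10] -> largest is 6
  Remaining [-10] -> largest is -10
Collecting the picks in order gives the descending list.
Final answer: [41, 31, 28, 11, 11, 6, -10]


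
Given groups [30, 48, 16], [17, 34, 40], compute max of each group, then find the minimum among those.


Find max of each group:
  Group 1: [30, 48, 16] -> max = 48
  Group 2: [17, 34, 40] -> max = 40
Maxes: [48, 40]
Minimum of maxes = 40
Final answer: 40


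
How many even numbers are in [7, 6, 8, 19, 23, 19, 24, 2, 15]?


Check each element:
  7 is odd
  6 is even
  8 is even
  19 is odd
  23 is odd
  19 is odd
  24 is even
  2 is even
  15 is odd
Evens: [6, 8, 24, 2]
Count of evens = 4
Final answer: 4


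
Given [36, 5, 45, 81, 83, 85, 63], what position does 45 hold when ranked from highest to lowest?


Sort descending: [85, 83, 81, 63, 45, 36, 5]
Find 45 in the sorted list.
45 is at position 5.
Final answer: 5


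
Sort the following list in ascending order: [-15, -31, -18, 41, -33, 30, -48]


Original list: [-15, -31, -18, 41, -33, 30, -48]
Repeatedly take the smallest remaining element:
  Remaining [-15, -31, -18, 41, -33, 30, -48] -> smallest is -48
  Remaining [-15, -31, -18, 41, -33, 30] -> smallest is -33
  Remaining [-15, -31, -18, 41, 30] -> smallest is -31
  Remaining [-15, -18, 41, 30] -> smallest is -18
  Remaining [-15, 41, 30] -> smallest is -15
  Remaining [41, 30] -> smallest is 30
  Remaining [41] -> smallest is 41
Collecting the picks in order gives the sorted list.
Final answer: [-48, -33, -31, -18, -15, 30, 41]


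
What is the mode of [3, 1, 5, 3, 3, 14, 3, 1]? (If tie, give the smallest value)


Count the frequency of each value:
  1 appears 2 time(s)
  3 appears 4 time(s)
  5 appears 1 time(s)
  14 appears 1 time(s)
Maximum frequency is 4.
Only 3 reaches that frequency, so it is the mode.
Final answer: 3


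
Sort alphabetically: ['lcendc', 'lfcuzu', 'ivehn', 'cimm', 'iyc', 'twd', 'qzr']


Compare strings character by character (the first differing letter decides):
  'cimm' < 'ivehn' since 'c' < 'i' at position 1
  'ivehn' < 'iyc' since 'v' < 'y' at position 2
  'iyc' < 'lcendc' since 'i' < 'l' at position 1
  'lcendc' < 'lfcuzu' since 'c' < 'f' at position 2
  'lfcuzu' < 'qzr' since 'l' < 'q' at position 1
  'qzr' < 'twd' since 'q' < 't' at position 1
Chaining these comparisons gives the alphabetical order.
Final answer: ['cimm', 'ivehn', 'iyc', 'lcendc', 'lfcuzu', 'qzr', 'twd']


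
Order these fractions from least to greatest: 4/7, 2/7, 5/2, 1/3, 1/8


Convert to decimal for comparison:
  4/7 = 0.5714
  2/7 = 0.2857
  5/2 = 2.5
  1/3 = 0.3333
  1/8 = 0.125
Decimals in increasing order: 0.125 < 0.2857 < 0.3333 < 0.5714 < 2.5
Writing each back as its fraction gives the sorted order.
Final answer: 1/8, 2/7, 1/3, 4/7, 5/2


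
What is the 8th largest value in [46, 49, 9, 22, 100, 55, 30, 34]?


Sort descending: [100, 55, 49, 46, 34, 30, 22, 9]
The 8th element (1-indexed) is at index 7.
Value = 9
Final answer: 9


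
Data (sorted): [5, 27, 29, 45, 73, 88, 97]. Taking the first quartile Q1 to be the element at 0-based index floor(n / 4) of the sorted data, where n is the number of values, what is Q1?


The list has n = 7 elements.
Q1 index = floor(7 / 4) = floor(1.75) = 1
Counting from index 0 in the sorted data, the element at index 1 is 27.
Final answer: 27


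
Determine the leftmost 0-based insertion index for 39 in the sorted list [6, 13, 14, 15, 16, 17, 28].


List is sorted: [6, 13, 14, 15, 16, 17, 28]
We need the leftmost position where 39 can be inserted, i.e. the first index whose element is >= 39 (or the end of the list if none is).
Binary search with low=0, high=7 (0-based indices):
  low=0, high=7, mid=3: a[3]=15 < 39, so low = 4
  low=4, high=7, mid=5: a[5]=17 < 39, so low = 6
  low=6, high=7, mid=6: a[6]=28 < 39, so low = 7
Now low = high = 7, so the insertion index is 7.
Final answer: 7


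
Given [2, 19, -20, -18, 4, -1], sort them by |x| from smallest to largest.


Compute absolute values:
  |2| = 2
  |19| = 19
  |-20| = 20
  |-18| = 18
  |4| = 4
  |-1| = 1
Absolute values in increasing order: 1 < 2 < 4 < 18 < 19 < 20
Listing the original numbers in that order gives the answer.
Final answer: [-1, 2, 4, -18, 19, -20]


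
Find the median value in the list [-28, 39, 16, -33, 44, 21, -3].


First, sort the list: [-33, -28, -3, 16, 21, 39, 44]
The list has 7 elements (odd count).
The middle index is 3 (0-based), and the element there is 16.
Final answer: 16


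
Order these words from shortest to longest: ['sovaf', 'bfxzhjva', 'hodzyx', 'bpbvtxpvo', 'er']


Compute lengths:
  'sovaf' has length 5
  'bfxzhjva' has length 8
  'hodzyx' has length 6
  'bpbvtxpvo' has length 9
  'er' has length 2
Lengths in increasing order: 2 < 5 < 6 < 8 < 9
Listing the words in that order gives the answer.
Final answer: ['er', 'sovaf', 'hodzyx', 'bfxzhjva', 'bpbvtxpvo']


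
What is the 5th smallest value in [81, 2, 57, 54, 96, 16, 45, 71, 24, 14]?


Sort ascending: [2, 14, 16, 24, 45, 54, 57, 71, 81, 96]
The 5th element (1-indexed) is at index 4.
Value = 45
Final answer: 45


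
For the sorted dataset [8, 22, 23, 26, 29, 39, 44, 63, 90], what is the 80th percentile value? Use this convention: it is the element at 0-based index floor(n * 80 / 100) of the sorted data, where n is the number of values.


The dataset has n = 9 elements.
Index = floor(9 * 80 / 100) = floor(720 / 100) = floor(7.2) = 7
Counting from index 0 in the sorted data, the element at index 7 is 63.
Final answer: 63


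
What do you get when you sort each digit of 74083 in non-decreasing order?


The number 74083 has digits: 7, 4, 0, 8, 3
Sorted: 0, 3, 4, 7, 8
Joining the sorted digits gives the result.
Final answer: 03478


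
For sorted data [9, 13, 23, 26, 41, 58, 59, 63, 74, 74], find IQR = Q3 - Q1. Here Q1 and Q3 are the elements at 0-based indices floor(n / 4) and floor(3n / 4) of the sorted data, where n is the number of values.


The data has n = 10 elements.
Q1 index = floor(10 / 4) = floor(2.5) = 2; Q3 index = floor(3 * 10 / 4) = floor(7.5) = 7
Q1 = element at index 2 = 23
Q3 = element at index 7 = 63
IQR = 63 - 23 = 40
Final answer: 40


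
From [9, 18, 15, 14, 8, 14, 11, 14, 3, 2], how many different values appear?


List all unique values:
Distinct values: [2, 3, 8, 9, 11, 14, 15, 18]
Count = 8
Final answer: 8


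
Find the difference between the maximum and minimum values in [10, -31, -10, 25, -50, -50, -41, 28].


Maximum value: 28
Minimum value: -50
Range = 28 - (-50) = 78
Final answer: 78


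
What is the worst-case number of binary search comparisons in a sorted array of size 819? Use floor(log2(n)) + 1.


Binary search halves the search space each step.
Maximum comparisons = floor(log2(819)) + 1
log2(819) = 9.6777
floor(log2(819)) = 9, so 9 + 1 = 10
Final answer: 10


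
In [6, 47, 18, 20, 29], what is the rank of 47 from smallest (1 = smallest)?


Sort ascending: [6, 18, 20, 29, 47]
Find 47 in the sorted list.
47 is at position 5 (1-indexed).
Final answer: 5


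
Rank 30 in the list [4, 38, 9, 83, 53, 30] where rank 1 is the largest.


Sort descending: [83, 53, 38, 30, 9, 4]
Find 30 in the sorted list.
30 is at position 4.
Final answer: 4


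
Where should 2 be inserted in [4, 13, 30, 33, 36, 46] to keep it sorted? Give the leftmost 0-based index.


List is sorted: [4, 13, 30, 33, 36, 46]
We need the leftmost position where 2 can be inserted, i.e. the first index whose element is >= 2 (or the end of the list if none is).
Binary search with low=0, high=6 (0-based indices):
  low=0, high=6, mid=3: a[3]=33 >= 2, so high = 3
  low=0, high=3, mid=1: a[1]=13 >= 2, so high = 1
  low=0, high=1, mid=0: a[0]=4 >= 2, so high = 0
Now low = high = 0, so the insertion index is 0.
Final answer: 0


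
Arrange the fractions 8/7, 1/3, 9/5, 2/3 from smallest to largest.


Convert to decimal for comparison:
  8/7 = 1.1429
  1/3 = 0.3333
  9/5 = 1.8
  2/3 = 0.6667
Decimals in increasing order: 0.3333 < 0.6667 < 1.1429 < 1.8
Writing each back as its fraction gives the sorted order.
Final answer: 1/3, 2/3, 8/7, 9/5


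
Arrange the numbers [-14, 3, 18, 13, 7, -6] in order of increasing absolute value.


Compute absolute values:
  |-14| = 14
  |3| = 3
  |18| = 18
  |13| = 13
  |7| = 7
  |-6| = 6
Absolute values in increasing order: 3 < 6 < 7 < 13 < 14 < 18
Listing the original numbers in that order gives the answer.
Final answer: [3, -6, 7, 13, -14, 18]


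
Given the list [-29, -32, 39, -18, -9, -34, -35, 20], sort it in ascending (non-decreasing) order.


Original list: [-29, -32, 39, -18, -9, -34, -35, 20]
Repeatedly take the smallest remaining element:
  Remaining [-29, -32, 39, -18, -9, -34, -35, 20] -> smallest is -35
  Remaining [-29, -32, 39, -18, -9, -34, 20] -> smallest is -34
  Remaining [-29, -32, 39, -18, -9, 20] -> smallest is -32
  Remaining [-29, 39, -18, -9, 20] -> smallest is -29
  Remaining [39, -18, -9, 20] -> smallest is -18
  Remaining [39, -9, 20] -> smallest is -9
  Remaining [39, 20] -> smallest is 20
  Remaining [39] -> smallest is 39
Collecting the picks in order gives the sorted list.
Final answer: [-35, -34, -32, -29, -18, -9, 20, 39]


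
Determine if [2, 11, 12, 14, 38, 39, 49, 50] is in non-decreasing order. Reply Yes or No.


Check consecutive pairs:
  2 <= 11? True
  11 <= 12? True
  12 <= 14? True
  14 <= 38? True
  38 <= 39? True
  39 <= 49? True
  49 <= 50? True
Every consecutive pair is in order, so the list is non-decreasing.
Final answer: Yes


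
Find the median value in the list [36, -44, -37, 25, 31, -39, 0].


First, sort the list: [-44, -39, -37, 0, 25, 31, 36]
The list has 7 elements (odd count).
The middle index is 3 (0-based), and the element there is 0.
Final answer: 0


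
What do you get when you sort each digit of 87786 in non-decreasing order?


The number 87786 has digits: 8, 7, 7, 8, 6
Sorted: 6, 7, 7, 8, 8
Joining the sorted digits gives the result.
Final answer: 67788


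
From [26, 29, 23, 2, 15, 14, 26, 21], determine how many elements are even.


Check each element:
  26 is even
  29 is odd
  23 is odd
  2 is even
  15 is odd
  14 is even
  26 is even
  21 is odd
Evens: [26, 2, 14, 26]
Count of evens = 4
Final answer: 4


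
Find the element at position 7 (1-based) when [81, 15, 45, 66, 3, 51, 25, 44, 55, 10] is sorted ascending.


Sort ascending: [3, 10, 15, 25, 44, 45, 51, 55, 66, 81]
The 7th element (1-indexed) is at index 6.
Value = 51
Final answer: 51


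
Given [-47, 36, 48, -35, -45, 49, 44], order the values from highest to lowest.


Original list: [-47, 36, 48, -35, -45, 49, 44]
Repeatedly take the largest remaining element:
  Remaining [-47, 36, 48, -35, -45, 49, 44] -> largest is 49
  Remaining [-47, 36, 48, -35, -45, 44] -> largest is 48
  Remaining [-47, 36, -35, -45, 44] -> largest is 44
  Remaining [-47, 36, -35, -45] -> largest is 36
  Remaining [-47, -35, -45] -> largest is -35
  Remaining [-47, -45] -> largest is -45
  Remaining [-47] -> largest is -47
Collecting the picks in order gives the descending list.
Final answer: [49, 48, 44, 36, -35, -45, -47]
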